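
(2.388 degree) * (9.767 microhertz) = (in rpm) 1 degree = 0.017453293 rad, so 2.388 degree = 2.388 * 0.017453293 = 0.041678463 rad. 1 microhertz = 1e-06 Hz, so 9.767 microhertz = 9.767 * 1e-06 = 9.767e-06 Hz. Combine: 0.041678463 rad * 9.767e-06 Hz = 4.0707354e-07 rad/s. 1 rpm = 0.10471976 rad/s, so 4.0707354e-07 rad/s = 4.0707354e-07 / 0.10471976 = 3.887266e-06 rpm ≈ 3.887e-06 rpm (4 s.f.). Final answer: 3.887e-06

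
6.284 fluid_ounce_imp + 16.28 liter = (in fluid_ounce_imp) 579.3. Check: 1 fluid_ounce_imp = 2.8413063e-05 m^3, so 6.284 fluid_ounce_imp = 6.284 * 2.8413063e-05 = 0.00017854768 m^3. 1 liter = 0.001 m^3, so 16.28 liter = 16.28 * 0.001 = 0.01628 m^3. Sum: 0.00017854768 + 0.01628 = 0.016458548 m^3. 1 fluid_ounce_imp = 2.8413063e-05 m^3, so 0.016458548 m^3 = 0.016458548 / 2.8413063e-05 = 579.2599 fluid_ounce_imp ≈ 579.3 fluid_ounce_imp (4 s.f.).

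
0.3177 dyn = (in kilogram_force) 1 dyn = 1e-05 N, so 0.3177 dyn = 0.3177 * 1e-05 = 3.177e-06 N. 1 kilogram_force = 9.80665 N, so 3.177e-06 N = 3.177e-06 / 9.80665 = 3.2396384e-07 kilogram_force ≈ 3.24e-07 kilogram_force (4 s.f.). Final answer: 3.24e-07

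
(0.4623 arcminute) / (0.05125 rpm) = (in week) 1 arcminute = 0.00029088821 rad, so 0.4623 arcminute = 0.4623 * 0.00029088821 = 0.00013447762 rad. 1 rpm = 0.10471976 rad/s, so 0.05125 rpm = 0.05125 * 0.10471976 = 0.0053668874 rad/s. Combine: 0.00013447762 rad / 0.0053668874 rad/s = 0.025056911 s. 1 week = 604800 s, so 0.025056911 s = 0.025056911 / 604800 = 4.1430077e-08 week ≈ 4.143e-08 week (4 s.f.). Final answer: 4.143e-08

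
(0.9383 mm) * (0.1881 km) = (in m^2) 0.1765. Check: 1 mm = 0.001 m, so 0.9383 mm = 0.9383 * 0.001 = 0.0009383 m. 1 km = 1000 m, so 0.1881 km = 0.1881 * 1000 = 188.1 m. Combine: 0.0009383 m * 188.1 m = 0.17649423 m^2. Result: 0.17649423 m^2 ≈ 0.1765 m^2 (4 s.f.).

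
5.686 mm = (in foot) 1 mm = 0.001 m, so 5.686 mm = 5.686 * 0.001 = 0.005686 m. 1 foot = 0.3048 m, so 0.005686 m = 0.005686 / 0.3048 = 0.018654856 foot ≈ 0.01865 foot (4 s.f.). Final answer: 0.01865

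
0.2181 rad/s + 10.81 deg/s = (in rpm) 3.884. Check: 0.2181 rad/s is already in rad/s. 1 deg/s = 0.017453293 rad/s, so 10.81 deg/s = 10.81 * 0.017453293 = 0.18867009 rad/s. Sum: 0.2181 + 0.18867009 = 0.40677009 rad/s. 1 rpm = 0.10471976 rad/s, so 0.40677009 rad/s = 0.40677009 / 0.10471976 = 3.8843683 rpm ≈ 3.884 rpm (4 s.f.).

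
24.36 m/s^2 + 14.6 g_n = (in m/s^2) 24.36 m/s^2 is already in m/s^2. 1 g_n = 9.80665 m/s^2, so 14.6 g_n = 14.6 * 9.80665 = 143.17709 m/s^2. Sum: 24.36 + 143.17709 = 167.53709 m/s^2. Result: 167.53709 m/s^2 ≈ 167.5 m/s^2 (4 s.f.). Final answer: 167.5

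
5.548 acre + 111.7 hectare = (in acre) 1 acre = 4046.8564 m^2, so 5.548 acre = 5.548 * 4046.8564 = 22451.959 m^2. 1 hectare = 10000 m^2, so 111.7 hectare = 111.7 * 10000 = 1117000 m^2. Sum: 22451.959 + 1117000 = 1139452 m^2. 1 acre = 4046.8564 m^2, so 1139452 m^2 = 1139452 / 4046.8564 = 281.56471 acre ≈ 281.6 acre (4 s.f.). Final answer: 281.6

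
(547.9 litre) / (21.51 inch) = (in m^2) 1.003. Check: 1 litre = 0.001 m^3, so 547.9 litre = 547.9 * 0.001 = 0.5479 m^3. 1 inch = 0.0254 m, so 21.51 inch = 21.51 * 0.0254 = 0.546354 m. Combine: 0.5479 m^3 / 0.546354 m = 1.0028297 m^2. Result: 1.0028297 m^2 ≈ 1.003 m^2 (4 s.f.).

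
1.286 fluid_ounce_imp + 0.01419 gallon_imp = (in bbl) 0.0006356. Check: 1 fluid_ounce_imp = 2.8413063e-05 m^3, so 1.286 fluid_ounce_imp = 1.286 * 2.8413063e-05 = 3.6539198e-05 m^3. 1 gallon_imp = 0.00454609 m^3, so 0.01419 gallon_imp = 0.01419 * 0.00454609 = 6.4509017e-05 m^3. Sum: 3.6539198e-05 + 6.4509017e-05 = 0.00010104822 m^3. 1 bbl = 0.15898729 m^3, so 0.00010104822 m^3 = 0.00010104822 / 0.15898729 = 0.00063557415 bbl ≈ 0.0006356 bbl (4 s.f.).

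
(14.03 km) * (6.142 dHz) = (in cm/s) 8.617e+05. Check: 1 km = 1000 m, so 14.03 km = 14.03 * 1000 = 14030 m. 1 dHz = 0.1 Hz, so 6.142 dHz = 6.142 * 0.1 = 0.6142 Hz. Combine: 14030 m * 0.6142 Hz = 8617.226 m/s. 1 cm/s = 0.01 m/s, so 8617.226 m/s = 8617.226 / 0.01 = 861722.6 cm/s ≈ 8.617e+05 cm/s (4 s.f.).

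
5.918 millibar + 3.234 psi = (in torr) 1 millibar = 100 Pa, so 5.918 millibar = 5.918 * 100 = 591.8 Pa. 1 psi = 6894.7573 Pa, so 3.234 psi = 3.234 * 6894.7573 = 22297.645 Pa. Sum: 591.8 + 22297.645 = 22889.445 Pa. 1 torr = 133.32237 Pa, so 22889.445 Pa = 22889.445 / 133.32237 = 171.68496 torr ≈ 171.7 torr (4 s.f.). Final answer: 171.7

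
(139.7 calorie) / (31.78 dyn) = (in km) 1839. Check: 1 calorie = 4.184 J, so 139.7 calorie = 139.7 * 4.184 = 584.5048 J. 1 dyn = 1e-05 N, so 31.78 dyn = 31.78 * 1e-05 = 0.0003178 N. Combine: 584.5048 J / 0.0003178 N = 1839222.2 m. 1 km = 1000 m, so 1839222.2 m = 1839222.2 / 1000 = 1839.2222 km ≈ 1839 km (4 s.f.).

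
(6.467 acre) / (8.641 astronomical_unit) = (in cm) 1 acre = 4046.8564 m^2, so 6.467 acre = 6.467 * 4046.8564 = 26171.02 m^2. 1 astronomical_unit = 1.4959787e+11 m, so 8.641 astronomical_unit = 8.641 * 1.4959787e+11 = 1.2926752e+12 m. Combine: 26171.02 m^2 / 1.2926752e+12 m = 2.0245627e-08 m. 1 cm = 0.01 m, so 2.0245627e-08 m = 2.0245627e-08 / 0.01 = 2.0245627e-06 cm ≈ 2.025e-06 cm (4 s.f.). Final answer: 2.025e-06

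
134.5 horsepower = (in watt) 1.003e+05. Check: 1 horsepower = 745.69987 W, so 134.5 horsepower = 134.5 * 745.69987 = 100296.63 W. 100296.63 W = 100296.63 watt ≈ 1.003e+05 watt (4 s.f.).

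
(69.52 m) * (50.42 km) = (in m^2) 3.505e+06. Check: 69.52 m is already in m. 1 km = 1000 m, so 50.42 km = 50.42 * 1000 = 50420 m. Combine: 69.52 m * 50420 m = 3505198.4 m^2. Result: 3505198.4 m^2 ≈ 3.505e+06 m^2 (4 s.f.).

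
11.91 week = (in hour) 2001. Check: 1 week = 604800 s, so 11.91 week = 11.91 * 604800 = 7203168 s. 1 hour = 3600 s, so 7203168 s = 7203168 / 3600 = 2000.88 hour ≈ 2001 hour (4 s.f.).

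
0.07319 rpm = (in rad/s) 1 rpm = 0.10471976 rad/s, so 0.07319 rpm = 0.07319 * 0.10471976 = 0.0076644389 rad/s. Result: 0.0076644389 rad/s ≈ 0.007664 rad/s (4 s.f.). Final answer: 0.007664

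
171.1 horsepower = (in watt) 1.276e+05. Check: 1 horsepower = 745.69987 W, so 171.1 horsepower = 171.1 * 745.69987 = 127589.25 W. 127589.25 W = 127589.25 watt ≈ 1.276e+05 watt (4 s.f.).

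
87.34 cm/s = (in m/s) 1 cm/s = 0.01 m/s, so 87.34 cm/s = 87.34 * 0.01 = 0.8734 m/s. Result: 0.8734 m/s. Final answer: 0.8734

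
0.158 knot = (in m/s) 0.08128. Check: 1 knot = 0.51444444 m/s, so 0.158 knot = 0.158 * 0.51444444 = 0.081282222 m/s. Result: 0.081282222 m/s ≈ 0.08128 m/s (4 s.f.).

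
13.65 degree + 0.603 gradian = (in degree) 1 degree = 0.017453293 rad, so 13.65 degree = 13.65 * 0.017453293 = 0.23823744 rad. 1 gradian = 0.015707963 rad, so 0.603 gradian = 0.603 * 0.015707963 = 0.0094719019 rad. Sum: 0.23823744 + 0.0094719019 = 0.24770934 rad. 1 degree = 0.017453293 rad, so 0.24770934 rad = 0.24770934 / 0.017453293 = 14.1927 degree ≈ 14.19 degree (4 s.f.). Final answer: 14.19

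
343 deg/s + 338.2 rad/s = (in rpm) 3287. Check: 1 deg/s = 0.017453293 rad/s, so 343 deg/s = 343 * 0.017453293 = 5.9864793 rad/s. 338.2 rad/s is already in rad/s. Sum: 5.9864793 + 338.2 = 344.18648 rad/s. 1 rpm = 0.10471976 rad/s, so 344.18648 rad/s = 344.18648 / 0.10471976 = 3286.7388 rpm ≈ 3287 rpm (4 s.f.).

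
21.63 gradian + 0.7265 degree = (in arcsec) 1 gradian = 0.015707963 rad, so 21.63 gradian = 21.63 * 0.015707963 = 0.33976325 rad. 1 degree = 0.017453293 rad, so 0.7265 degree = 0.7265 * 0.017453293 = 0.012679817 rad. Sum: 0.33976325 + 0.012679817 = 0.35244306 rad. 1 arcsec = 4.8481368e-06 rad, so 0.35244306 rad = 0.35244306 / 4.8481368e-06 = 72696.6 arcsec ≈ 7.27e+04 arcsec (4 s.f.). Final answer: 7.27e+04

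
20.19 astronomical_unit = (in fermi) 3.02e+27. Check: 1 astronomical_unit = 1.4959787e+11 m, so 20.19 astronomical_unit = 20.19 * 1.4959787e+11 = 3.020381e+12 m. 1 fermi = 1e-15 m, so 3.020381e+12 m = 3.020381e+12 / 1e-15 = 3.020381e+27 fermi ≈ 3.02e+27 fermi (4 s.f.).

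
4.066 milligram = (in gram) 0.004066. Check: 1 milligram = 1e-06 kg, so 4.066 milligram = 4.066 * 1e-06 = 4.066e-06 kg. 1 gram = 0.001 kg, so 4.066e-06 kg = 4.066e-06 / 0.001 = 0.004066 gram.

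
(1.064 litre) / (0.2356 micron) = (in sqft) 4.861e+04. Check: 1 litre = 0.001 m^3, so 1.064 litre = 1.064 * 0.001 = 0.001064 m^3. 1 micron = 1e-06 m, so 0.2356 micron = 0.2356 * 1e-06 = 2.356e-07 m. Combine: 0.001064 m^3 / 2.356e-07 m = 4516.129 m^2. 1 sqft = 0.09290304 m^2, so 4516.129 m^2 = 4516.129 / 0.09290304 = 48611.208 sqft ≈ 4.861e+04 sqft (4 s.f.).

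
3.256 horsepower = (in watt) 1 horsepower = 745.69987 W, so 3.256 horsepower = 3.256 * 745.69987 = 2427.9988 W. 2427.9988 W = 2427.9988 watt ≈ 2428 watt (4 s.f.). Final answer: 2428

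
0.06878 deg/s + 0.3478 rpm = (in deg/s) 2.156. Check: 1 deg/s = 0.017453293 rad/s, so 0.06878 deg/s = 0.06878 * 0.017453293 = 0.0012004375 rad/s. 1 rpm = 0.10471976 rad/s, so 0.3478 rpm = 0.3478 * 0.10471976 = 0.036421531 rad/s. Sum: 0.0012004375 + 0.036421531 = 0.037621968 rad/s. 1 deg/s = 0.017453293 rad/s, so 0.037621968 rad/s = 0.037621968 / 0.017453293 = 2.15558 deg/s ≈ 2.156 deg/s (4 s.f.).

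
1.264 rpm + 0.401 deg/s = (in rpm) 1.331. Check: 1 rpm = 0.10471976 rad/s, so 1.264 rpm = 1.264 * 0.10471976 = 0.13236577 rad/s. 1 deg/s = 0.017453293 rad/s, so 0.401 deg/s = 0.401 * 0.017453293 = 0.0069987703 rad/s. Sum: 0.13236577 + 0.0069987703 = 0.13936454 rad/s. 1 rpm = 0.10471976 rad/s, so 0.13936454 rad/s = 0.13936454 / 0.10471976 = 1.3308333 rpm ≈ 1.331 rpm (4 s.f.).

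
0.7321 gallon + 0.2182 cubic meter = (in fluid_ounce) 7472. Check: 1 gallon = 0.0037854118 m^3, so 0.7321 gallon = 0.7321 * 0.0037854118 = 0.0027713 m^3. 0.2182 cubic meter = 0.2182 m^3. Sum: 0.0027713 + 0.2182 = 0.2209713 m^3. 1 fluid_ounce = 2.957353e-05 m^3, so 0.2209713 m^3 = 0.2209713 / 2.957353e-05 = 7471.9286 fluid_ounce ≈ 7472 fluid_ounce (4 s.f.).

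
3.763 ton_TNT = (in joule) 1.574e+10. Check: 1 ton_TNT = 4.184e+09 J, so 3.763 ton_TNT = 3.763 * 4.184e+09 = 1.5744392e+10 J. 1.5744392e+10 J = 1.5744392e+10 joule ≈ 1.574e+10 joule (4 s.f.).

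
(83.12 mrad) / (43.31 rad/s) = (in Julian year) 1 mrad = 0.001 rad, so 83.12 mrad = 83.12 * 0.001 = 0.08312 rad. 43.31 rad/s is already in rad/s. Combine: 0.08312 rad / 43.31 rad/s = 0.0019191873 s. 1 Julian year = 31557600 s, so 0.0019191873 s = 0.0019191873 / 31557600 = 6.0815374e-11 Julian year ≈ 6.082e-11 Julian year (4 s.f.). Final answer: 6.082e-11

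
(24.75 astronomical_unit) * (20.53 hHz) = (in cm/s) 1 astronomical_unit = 1.4959787e+11 m, so 24.75 astronomical_unit = 24.75 * 1.4959787e+11 = 3.7025473e+12 m. 1 hHz = 100 Hz, so 20.53 hHz = 20.53 * 100 = 2053 Hz. Combine: 3.7025473e+12 m * 2053 Hz = 7.6013296e+15 m/s. 1 cm/s = 0.01 m/s, so 7.6013296e+15 m/s = 7.6013296e+15 / 0.01 = 7.6013296e+17 cm/s ≈ 7.601e+17 cm/s (4 s.f.). Final answer: 7.601e+17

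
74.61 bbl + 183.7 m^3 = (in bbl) 1230. Check: 1 bbl = 0.15898729 m^3, so 74.61 bbl = 74.61 * 0.15898729 = 11.862042 m^3. 183.7 m^3 is already in m^3. Sum: 11.862042 + 183.7 = 195.56204 m^3. 1 bbl = 0.15898729 m^3, so 195.56204 m^3 = 195.56204 / 0.15898729 = 1230.0482 bbl ≈ 1230 bbl (4 s.f.).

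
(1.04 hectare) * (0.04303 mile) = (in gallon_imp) 1 hectare = 10000 m^2, so 1.04 hectare = 1.04 * 10000 = 10400 m^2. 1 mile = 1609.344 m, so 0.04303 mile = 0.04303 * 1609.344 = 69.250072 m. Combine: 10400 m^2 * 69.250072 m = 720200.75 m^3. 1 gallon_imp = 0.00454609 m^3, so 720200.75 m^3 = 720200.75 / 0.00454609 = 1.5842202e+08 gallon_imp ≈ 1.584e+08 gallon_imp (4 s.f.). Final answer: 1.584e+08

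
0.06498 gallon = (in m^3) 1 gallon = 0.0037854118 m^3, so 0.06498 gallon = 0.06498 * 0.0037854118 = 0.00024597606 m^3. Result: 0.00024597606 m^3 ≈ 0.000246 m^3 (4 s.f.). Final answer: 0.000246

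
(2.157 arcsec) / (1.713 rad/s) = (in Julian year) 1.934e-13. Check: 1 arcsec = 4.8481368e-06 rad, so 2.157 arcsec = 2.157 * 4.8481368e-06 = 1.0457431e-05 rad. 1.713 rad/s is already in rad/s. Combine: 1.0457431e-05 rad / 1.713 rad/s = 6.1047467e-06 s. 1 Julian year = 31557600 s, so 6.1047467e-06 s = 6.1047467e-06 / 31557600 = 1.9344775e-13 Julian year ≈ 1.934e-13 Julian year (4 s.f.).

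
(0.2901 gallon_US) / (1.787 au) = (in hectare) 4.108e-19. Check: 1 gallon_US = 0.0037854118 m^3, so 0.2901 gallon_US = 0.2901 * 0.0037854118 = 0.001098148 m^3. 1 au = 1.4959787e+11 m, so 1.787 au = 1.787 * 1.4959787e+11 = 2.6733139e+11 m. Combine: 0.001098148 m^3 / 2.6733139e+11 m = 4.1078152e-15 m^2. 1 hectare = 10000 m^2, so 4.1078152e-15 m^2 = 4.1078152e-15 / 10000 = 4.1078152e-19 hectare ≈ 4.108e-19 hectare (4 s.f.).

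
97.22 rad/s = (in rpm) 1 rpm = 0.10471976 rad/s, so 97.22 rad/s = 97.22 / 0.10471976 = 928.38261 rpm ≈ 928.4 rpm (4 s.f.). Final answer: 928.4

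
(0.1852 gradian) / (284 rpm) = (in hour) 2.717e-08. Check: 1 gradian = 0.015707963 rad, so 0.1852 gradian = 0.1852 * 0.015707963 = 0.0029091148 rad. 1 rpm = 0.10471976 rad/s, so 284 rpm = 284 * 0.10471976 = 29.74041 rad/s. Combine: 0.0029091148 rad / 29.74041 rad/s = 9.7816901e-05 s. 1 hour = 3600 s, so 9.7816901e-05 s = 9.7816901e-05 / 3600 = 2.7171362e-08 hour ≈ 2.717e-08 hour (4 s.f.).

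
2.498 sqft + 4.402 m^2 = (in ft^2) 49.88. Check: 1 sqft = 0.09290304 m^2, so 2.498 sqft = 2.498 * 0.09290304 = 0.23207179 m^2. 4.402 m^2 is already in m^2. Sum: 0.23207179 + 4.402 = 4.6340718 m^2. 1 ft^2 = 0.09290304 m^2, so 4.6340718 m^2 = 4.6340718 / 0.09290304 = 49.880734 ft^2 ≈ 49.88 ft^2 (4 s.f.).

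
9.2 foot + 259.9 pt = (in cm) 1 foot = 0.3048 m, so 9.2 foot = 9.2 * 0.3048 = 2.80416 m. 1 pt = 0.00035277778 m, so 259.9 pt = 259.9 * 0.00035277778 = 0.091686944 m. Sum: 2.80416 + 0.091686944 = 2.8958469 m. 1 cm = 0.01 m, so 2.8958469 m = 2.8958469 / 0.01 = 289.58469 cm ≈ 289.6 cm (4 s.f.). Final answer: 289.6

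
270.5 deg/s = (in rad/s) 1 deg/s = 0.017453293 rad/s, so 270.5 deg/s = 270.5 * 0.017453293 = 4.7211156 rad/s. Result: 4.7211156 rad/s ≈ 4.721 rad/s (4 s.f.). Final answer: 4.721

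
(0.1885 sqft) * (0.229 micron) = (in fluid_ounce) 1 sqft = 0.09290304 m^2, so 0.1885 sqft = 0.1885 * 0.09290304 = 0.017512223 m^2. 1 micron = 1e-06 m, so 0.229 micron = 0.229 * 1e-06 = 2.29e-07 m. Combine: 0.017512223 m^2 * 2.29e-07 m = 4.0102991e-09 m^3. 1 fluid_ounce = 2.957353e-05 m^3, so 4.0102991e-09 m^3 = 4.0102991e-09 / 2.957353e-05 = 0.00013560434 fluid_ounce ≈ 0.0001356 fluid_ounce (4 s.f.). Final answer: 0.0001356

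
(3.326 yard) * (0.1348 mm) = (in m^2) 0.00041. Check: 1 yard = 0.9144 m, so 3.326 yard = 3.326 * 0.9144 = 3.0412944 m. 1 mm = 0.001 m, so 0.1348 mm = 0.1348 * 0.001 = 0.0001348 m. Combine: 3.0412944 m * 0.0001348 m = 0.00040996649 m^2. Result: 0.00040996649 m^2 ≈ 0.00041 m^2 (4 s.f.).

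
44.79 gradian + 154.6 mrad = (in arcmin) 1 gradian = 0.015707963 rad, so 44.79 gradian = 44.79 * 0.015707963 = 0.70355967 rad. 1 mrad = 0.001 rad, so 154.6 mrad = 154.6 * 0.001 = 0.1546 rad. Sum: 0.70355967 + 0.1546 = 0.85815967 rad. 1 arcmin = 0.00029088821 rad, so 0.85815967 rad = 0.85815967 / 0.00029088821 = 2950.1357 arcmin ≈ 2950 arcmin (4 s.f.). Final answer: 2950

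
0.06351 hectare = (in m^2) 1 hectare = 10000 m^2, so 0.06351 hectare = 0.06351 * 10000 = 635.1 m^2. Result: 635.1 m^2. Final answer: 635.1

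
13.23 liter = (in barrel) 0.08321. Check: 1 liter = 0.001 m^3, so 13.23 liter = 13.23 * 0.001 = 0.01323 m^3. 1 barrel = 0.15898729 m^3, so 0.01323 m^3 = 0.01323 / 0.15898729 = 0.083214196 barrel ≈ 0.08321 barrel (4 s.f.).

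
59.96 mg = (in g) 0.05996. Check: 1 mg = 1e-06 kg, so 59.96 mg = 59.96 * 1e-06 = 5.996e-05 kg. 1 g = 0.001 kg, so 5.996e-05 kg = 5.996e-05 / 0.001 = 0.05996 g.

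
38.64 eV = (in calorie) 1 eV = 1.6021766e-19 J, so 38.64 eV = 38.64 * 1.6021766e-19 = 6.1908105e-18 J. 1 calorie = 4.184 J, so 6.1908105e-18 J = 6.1908105e-18 / 4.184 = 1.4796392e-18 calorie ≈ 1.48e-18 calorie (4 s.f.). Final answer: 1.48e-18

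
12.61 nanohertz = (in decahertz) 1 nanohertz = 1e-09 Hz, so 12.61 nanohertz = 12.61 * 1e-09 = 1.261e-08 Hz. 1 decahertz = 10 Hz, so 1.261e-08 Hz = 1.261e-08 / 10 = 1.261e-09 decahertz. Final answer: 1.261e-09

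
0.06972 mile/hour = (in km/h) 1 mile/hour = 0.44704 m/s, so 0.06972 mile/hour = 0.06972 * 0.44704 = 0.031167629 m/s. 1 km/h = 0.27777778 m/s, so 0.031167629 m/s = 0.031167629 / 0.27777778 = 0.11220346 km/h ≈ 0.1122 km/h (4 s.f.). Final answer: 0.1122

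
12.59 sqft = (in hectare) 0.000117. Check: 1 sqft = 0.09290304 m^2, so 12.59 sqft = 12.59 * 0.09290304 = 1.1696493 m^2. 1 hectare = 10000 m^2, so 1.1696493 m^2 = 1.1696493 / 10000 = 0.00011696493 hectare ≈ 0.000117 hectare (4 s.f.).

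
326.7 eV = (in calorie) 1.251e-17. Check: 1 eV = 1.6021766e-19 J, so 326.7 eV = 326.7 * 1.6021766e-19 = 5.2343111e-17 J. 1 calorie = 4.184 J, so 5.2343111e-17 J = 5.2343111e-17 / 4.184 = 1.2510304e-17 calorie ≈ 1.251e-17 calorie (4 s.f.).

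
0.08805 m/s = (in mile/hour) 1 mile/hour = 0.44704 m/s, so 0.08805 m/s = 0.08805 / 0.44704 = 0.19696224 mile/hour ≈ 0.197 mile/hour (4 s.f.). Final answer: 0.197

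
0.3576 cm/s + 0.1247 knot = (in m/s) 1 cm/s = 0.01 m/s, so 0.3576 cm/s = 0.3576 * 0.01 = 0.003576 m/s. 1 knot = 0.51444444 m/s, so 0.1247 knot = 0.1247 * 0.51444444 = 0.064151222 m/s. Sum: 0.003576 + 0.064151222 = 0.067727222 m/s. Result: 0.067727222 m/s ≈ 0.06773 m/s (4 s.f.). Final answer: 0.06773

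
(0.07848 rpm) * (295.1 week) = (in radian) 1 rpm = 0.10471976 rad/s, so 0.07848 rpm = 0.07848 * 0.10471976 = 0.0082184064 rad/s. 1 week = 604800 s, so 295.1 week = 295.1 * 604800 = 1.7847648e+08 s. Combine: 0.0082184064 rad/s * 1.7847648e+08 s = 1466792.2 rad. 1466792.2 rad = 1466792.2 radian ≈ 1.467e+06 radian (4 s.f.). Final answer: 1.467e+06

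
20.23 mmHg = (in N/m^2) 1 mmHg = 133.32237 Pa, so 20.23 mmHg = 20.23 * 133.32237 = 2697.1115 Pa. 2697.1115 Pa = 2697.1115 N/m^2 ≈ 2697 N/m^2 (4 s.f.). Final answer: 2697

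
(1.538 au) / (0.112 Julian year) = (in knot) 1 au = 1.4959787e+11 m, so 1.538 au = 1.538 * 1.4959787e+11 = 2.3008153e+11 m. 1 Julian year = 31557600 s, so 0.112 Julian year = 0.112 * 31557600 = 3534451.2 s. Combine: 2.3008153e+11 m / 3534451.2 s = 65096.818 m/s. 1 knot = 0.51444444 m/s, so 65096.818 m/s = 65096.818 / 0.51444444 = 126538.09 knot ≈ 1.265e+05 knot (4 s.f.). Final answer: 1.265e+05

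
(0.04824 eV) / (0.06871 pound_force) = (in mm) 2.529e-17. Check: 1 eV = 1.6021766e-19 J, so 0.04824 eV = 0.04824 * 1.6021766e-19 = 7.7289001e-21 J. 1 pound_force = 4.4482216 N, so 0.06871 pound_force = 0.06871 * 4.4482216 = 0.30563731 N. Combine: 7.7289001e-21 J / 0.30563731 N = 2.5287816e-20 m. 1 mm = 0.001 m, so 2.5287816e-20 m = 2.5287816e-20 / 0.001 = 2.5287816e-17 mm ≈ 2.529e-17 mm (4 s.f.).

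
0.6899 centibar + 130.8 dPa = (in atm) 0.006938. Check: 1 centibar = 1000 Pa, so 0.6899 centibar = 0.6899 * 1000 = 689.9 Pa. 1 dPa = 0.1 Pa, so 130.8 dPa = 130.8 * 0.1 = 13.08 Pa. Sum: 689.9 + 13.08 = 702.98 Pa. 1 atm = 101325 Pa, so 702.98 Pa = 702.98 / 101325 = 0.0069378732 atm ≈ 0.006938 atm (4 s.f.).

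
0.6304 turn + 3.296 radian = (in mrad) 7257. Check: 1 turn = 6.2831853 rad, so 0.6304 turn = 0.6304 * 6.2831853 = 3.96092 rad. 3.296 radian = 3.296 rad. Sum: 3.96092 + 3.296 = 7.25692 rad. 1 mrad = 0.001 rad, so 7.25692 rad = 7.25692 / 0.001 = 7256.92 mrad ≈ 7257 mrad (4 s.f.).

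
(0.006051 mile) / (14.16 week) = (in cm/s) 0.0001137. Check: 1 mile = 1609.344 m, so 0.006051 mile = 0.006051 * 1609.344 = 9.7381405 m. 1 week = 604800 s, so 14.16 week = 14.16 * 604800 = 8563968 s. Combine: 9.7381405 m / 8563968 s = 1.1371061e-06 m/s. 1 cm/s = 0.01 m/s, so 1.1371061e-06 m/s = 1.1371061e-06 / 0.01 = 0.00011371061 cm/s ≈ 0.0001137 cm/s (4 s.f.).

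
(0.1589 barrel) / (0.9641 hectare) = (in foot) 1 barrel = 0.15898729 m^3, so 0.1589 barrel = 0.1589 * 0.15898729 = 0.025263081 m^3. 1 hectare = 10000 m^2, so 0.9641 hectare = 0.9641 * 10000 = 9641 m^2. Combine: 0.025263081 m^3 / 9641 m^2 = 2.6203797e-06 m. 1 foot = 0.3048 m, so 2.6203797e-06 m = 2.6203797e-06 / 0.3048 = 8.5970464e-06 foot ≈ 8.597e-06 foot (4 s.f.). Final answer: 8.597e-06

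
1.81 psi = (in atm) 0.1232. Check: 1 psi = 6894.7573 Pa, so 1.81 psi = 1.81 * 6894.7573 = 12479.511 Pa. 1 atm = 101325 Pa, so 12479.511 Pa = 12479.511 / 101325 = 0.12316319 atm ≈ 0.1232 atm (4 s.f.).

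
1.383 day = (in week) 0.1976. Check: 1 day = 86400 s, so 1.383 day = 1.383 * 86400 = 119491.2 s. 1 week = 604800 s, so 119491.2 s = 119491.2 / 604800 = 0.19757143 week ≈ 0.1976 week (4 s.f.).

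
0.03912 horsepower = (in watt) 29.17. Check: 1 horsepower = 745.69987 W, so 0.03912 horsepower = 0.03912 * 745.69987 = 29.171779 W. 29.171779 W = 29.171779 watt ≈ 29.17 watt (4 s.f.).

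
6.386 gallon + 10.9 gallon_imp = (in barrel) 0.4637. Check: 1 gallon = 0.0037854118 m^3, so 6.386 gallon = 6.386 * 0.0037854118 = 0.02417364 m^3. 1 gallon_imp = 0.00454609 m^3, so 10.9 gallon_imp = 10.9 * 0.00454609 = 0.049552381 m^3. Sum: 0.02417364 + 0.049552381 = 0.073726021 m^3. 1 barrel = 0.15898729 m^3, so 0.073726021 m^3 = 0.073726021 / 0.15898729 = 0.46372272 barrel ≈ 0.4637 barrel (4 s.f.).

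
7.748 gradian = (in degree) 6.973. Check: 1 gradian = 0.015707963 rad, so 7.748 gradian = 7.748 * 0.015707963 = 0.1217053 rad. 1 degree = 0.017453293 rad, so 0.1217053 rad = 0.1217053 / 0.017453293 = 6.9732 degree ≈ 6.973 degree (4 s.f.).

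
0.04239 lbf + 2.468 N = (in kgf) 0.2709. Check: 1 lbf = 4.4482216 N, so 0.04239 lbf = 0.04239 * 4.4482216 = 0.18856011 N. 2.468 N is already in N. Sum: 0.18856011 + 2.468 = 2.6565601 N. 1 kgf = 9.80665 N, so 2.6565601 N = 2.6565601 / 9.80665 = 0.27089374 kgf ≈ 0.2709 kgf (4 s.f.).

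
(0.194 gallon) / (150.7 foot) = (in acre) 1 gallon = 0.0037854118 m^3, so 0.194 gallon = 0.194 * 0.0037854118 = 0.00073436989 m^3. 1 foot = 0.3048 m, so 150.7 foot = 150.7 * 0.3048 = 45.93336 m. Combine: 0.00073436989 m^3 / 45.93336 m = 1.5987724e-05 m^2. 1 acre = 4046.8564 m^2, so 1.5987724e-05 m^2 = 1.5987724e-05 / 4046.8564 = 3.9506527e-09 acre ≈ 3.951e-09 acre (4 s.f.). Final answer: 3.951e-09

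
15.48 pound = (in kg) 7.022. Check: 1 pound = 0.45359237 kg, so 15.48 pound = 15.48 * 0.45359237 = 7.0216099 kg. Result: 7.0216099 kg ≈ 7.022 kg (4 s.f.).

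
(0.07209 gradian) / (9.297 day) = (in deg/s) 1 gradian = 0.015707963 rad, so 0.07209 gradian = 0.07209 * 0.015707963 = 0.0011323871 rad. 1 day = 86400 s, so 9.297 day = 9.297 * 86400 = 803260.8 s. Combine: 0.0011323871 rad / 803260.8 s = 1.4097377e-09 rad/s. 1 deg/s = 0.017453293 rad/s, so 1.4097377e-09 rad/s = 1.4097377e-09 / 0.017453293 = 8.0772023e-08 deg/s ≈ 8.077e-08 deg/s (4 s.f.). Final answer: 8.077e-08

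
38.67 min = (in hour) 1 min = 60 s, so 38.67 min = 38.67 * 60 = 2320.2 s. 1 hour = 3600 s, so 2320.2 s = 2320.2 / 3600 = 0.6445 hour. Final answer: 0.6445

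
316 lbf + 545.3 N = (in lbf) 438.6. Check: 1 lbf = 4.4482216 N, so 316 lbf = 316 * 4.4482216 = 1405.638 N. 545.3 N is already in N. Sum: 1405.638 + 545.3 = 1950.938 N. 1 lbf = 4.4482216 N, so 1950.938 N = 1950.938 / 4.4482216 = 438.58832 lbf ≈ 438.6 lbf (4 s.f.).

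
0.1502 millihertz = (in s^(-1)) 0.0001502. Check: 1 millihertz = 0.001 Hz, so 0.1502 millihertz = 0.1502 * 0.001 = 0.0001502 Hz. 0.0001502 Hz = 0.0001502 s^(-1).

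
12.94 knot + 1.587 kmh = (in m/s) 1 knot = 0.51444444 m/s, so 12.94 knot = 12.94 * 0.51444444 = 6.6569111 m/s. 1 kmh = 0.27777778 m/s, so 1.587 kmh = 1.587 * 0.27777778 = 0.44083333 m/s. Sum: 6.6569111 + 0.44083333 = 7.0977444 m/s. Result: 7.0977444 m/s ≈ 7.098 m/s (4 s.f.). Final answer: 7.098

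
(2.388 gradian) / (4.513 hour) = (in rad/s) 1 gradian = 0.015707963 rad, so 2.388 gradian = 2.388 * 0.015707963 = 0.037510616 rad. 1 hour = 3600 s, so 4.513 hour = 4.513 * 3600 = 16246.8 s. Combine: 0.037510616 rad / 16246.8 s = 2.3088003e-06 rad/s. Result: 2.3088003e-06 rad/s ≈ 2.309e-06 rad/s (4 s.f.). Final answer: 2.309e-06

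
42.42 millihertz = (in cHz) 4.242. Check: 1 millihertz = 0.001 Hz, so 42.42 millihertz = 42.42 * 0.001 = 0.04242 Hz. 1 cHz = 0.01 Hz, so 0.04242 Hz = 0.04242 / 0.01 = 4.242 cHz.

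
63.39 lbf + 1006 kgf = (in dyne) 1.015e+09. Check: 1 lbf = 4.4482216 N, so 63.39 lbf = 63.39 * 4.4482216 = 281.97277 N. 1 kgf = 9.80665 N, so 1006 kgf = 1006 * 9.80665 = 9865.4899 N. Sum: 281.97277 + 9865.4899 = 10147.463 N. 1 dyne = 1e-05 N, so 10147.463 N = 10147.463 / 1e-05 = 1.0147463e+09 dyne ≈ 1.015e+09 dyne (4 s.f.).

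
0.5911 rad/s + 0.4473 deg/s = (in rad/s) 0.5989. Check: 0.5911 rad/s is already in rad/s. 1 deg/s = 0.017453293 rad/s, so 0.4473 deg/s = 0.4473 * 0.017453293 = 0.0078068577 rad/s. Sum: 0.5911 + 0.0078068577 = 0.59890686 rad/s. Result: 0.59890686 rad/s ≈ 0.5989 rad/s (4 s.f.).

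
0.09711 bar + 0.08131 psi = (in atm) 0.1014. Check: 1 bar = 100000 Pa, so 0.09711 bar = 0.09711 * 100000 = 9711 Pa. 1 psi = 6894.7573 Pa, so 0.08131 psi = 0.08131 * 6894.7573 = 560.61272 Pa. Sum: 9711 + 560.61272 = 10271.613 Pa. 1 atm = 101325 Pa, so 10271.613 Pa = 10271.613 / 101325 = 0.10137294 atm ≈ 0.1014 atm (4 s.f.).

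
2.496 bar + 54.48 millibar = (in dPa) 1 bar = 100000 Pa, so 2.496 bar = 2.496 * 100000 = 249600 Pa. 1 millibar = 100 Pa, so 54.48 millibar = 54.48 * 100 = 5448 Pa. Sum: 249600 + 5448 = 255048 Pa. 1 dPa = 0.1 Pa, so 255048 Pa = 255048 / 0.1 = 2550480 dPa ≈ 2.55e+06 dPa (4 s.f.). Final answer: 2.55e+06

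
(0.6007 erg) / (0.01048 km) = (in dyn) 1 erg = 1e-07 J, so 0.6007 erg = 0.6007 * 1e-07 = 6.007e-08 J. 1 km = 1000 m, so 0.01048 km = 0.01048 * 1000 = 10.48 m. Combine: 6.007e-08 J / 10.48 m = 5.7318702e-09 N. 1 dyn = 1e-05 N, so 5.7318702e-09 N = 5.7318702e-09 / 1e-05 = 0.00057318702 dyn ≈ 0.0005732 dyn (4 s.f.). Final answer: 0.0005732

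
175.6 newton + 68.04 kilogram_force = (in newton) 842.8. Check: 175.6 newton = 175.6 N. 1 kilogram_force = 9.80665 N, so 68.04 kilogram_force = 68.04 * 9.80665 = 667.24447 N. Sum: 175.6 + 667.24447 = 842.84447 N. 842.84447 N = 842.84447 newton ≈ 842.8 newton (4 s.f.).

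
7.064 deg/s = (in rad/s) 0.1233. Check: 1 deg/s = 0.017453293 rad/s, so 7.064 deg/s = 7.064 * 0.017453293 = 0.12329006 rad/s. Result: 0.12329006 rad/s ≈ 0.1233 rad/s (4 s.f.).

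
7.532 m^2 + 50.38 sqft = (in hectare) 0.001221. Check: 7.532 m^2 is already in m^2. 1 sqft = 0.09290304 m^2, so 50.38 sqft = 50.38 * 0.09290304 = 4.6804552 m^2. Sum: 7.532 + 4.6804552 = 12.212455 m^2. 1 hectare = 10000 m^2, so 12.212455 m^2 = 12.212455 / 10000 = 0.0012212455 hectare ≈ 0.001221 hectare (4 s.f.).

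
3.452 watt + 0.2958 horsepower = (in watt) 224. Check: 3.452 watt = 3.452 W. 1 horsepower = 745.69987 W, so 0.2958 horsepower = 0.2958 * 745.69987 = 220.57802 W. Sum: 3.452 + 220.57802 = 224.03002 W. 224.03002 W = 224.03002 watt ≈ 224 watt (4 s.f.).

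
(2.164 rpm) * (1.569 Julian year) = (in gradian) 7.143e+08. Check: 1 rpm = 0.10471976 rad/s, so 2.164 rpm = 2.164 * 0.10471976 = 0.22661355 rad/s. 1 Julian year = 31557600 s, so 1.569 Julian year = 1.569 * 31557600 = 49513874 s. Combine: 0.22661355 rad/s * 49513874 s = 11220515 rad. 1 gradian = 0.015707963 rad, so 11220515 rad = 11220515 / 0.015707963 = 7.1432016e+08 gradian ≈ 7.143e+08 gradian (4 s.f.).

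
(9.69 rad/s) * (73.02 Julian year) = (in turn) 9.69 rad/s is already in rad/s. 1 Julian year = 31557600 s, so 73.02 Julian year = 73.02 * 31557600 = 2.304336e+09 s. Combine: 9.69 rad/s * 2.304336e+09 s = 2.2329015e+10 rad. 1 turn = 6.2831853 rad, so 2.2329015e+10 rad = 2.2329015e+10 / 6.2831853 = 3.5537732e+09 turn ≈ 3.554e+09 turn (4 s.f.). Final answer: 3.554e+09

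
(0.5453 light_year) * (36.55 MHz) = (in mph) 1 light_year = 9.4607305e+15 m, so 0.5453 light_year = 0.5453 * 9.4607305e+15 = 5.1589363e+15 m. 1 MHz = 1000000 Hz, so 36.55 MHz = 36.55 * 1000000 = 36550000 Hz. Combine: 5.1589363e+15 m * 36550000 Hz = 1.8855912e+23 m/s. 1 mph = 0.44704 m/s, so 1.8855912e+23 m/s = 1.8855912e+23 / 0.44704 = 4.2179474e+23 mph ≈ 4.218e+23 mph (4 s.f.). Final answer: 4.218e+23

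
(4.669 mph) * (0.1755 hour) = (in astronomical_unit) 1 mph = 0.44704 m/s, so 4.669 mph = 4.669 * 0.44704 = 2.0872298 m/s. 1 hour = 3600 s, so 0.1755 hour = 0.1755 * 3600 = 631.8 s. Combine: 2.0872298 m/s * 631.8 s = 1318.7118 m. 1 astronomical_unit = 1.4959787e+11 m, so 1318.7118 m = 1318.7118 / 1.4959787e+11 = 8.8150437e-09 astronomical_unit ≈ 8.815e-09 astronomical_unit (4 s.f.). Final answer: 8.815e-09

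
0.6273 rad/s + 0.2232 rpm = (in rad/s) 0.6273 rad/s is already in rad/s. 1 rpm = 0.10471976 rad/s, so 0.2232 rpm = 0.2232 * 0.10471976 = 0.023373449 rad/s. Sum: 0.6273 + 0.023373449 = 0.65067345 rad/s. Result: 0.65067345 rad/s ≈ 0.6507 rad/s (4 s.f.). Final answer: 0.6507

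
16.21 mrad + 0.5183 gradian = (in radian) 1 mrad = 0.001 rad, so 16.21 mrad = 16.21 * 0.001 = 0.01621 rad. 1 gradian = 0.015707963 rad, so 0.5183 gradian = 0.5183 * 0.015707963 = 0.0081414374 rad. Sum: 0.01621 + 0.0081414374 = 0.024351437 rad. 0.024351437 rad = 0.024351437 radian ≈ 0.02435 radian (4 s.f.). Final answer: 0.02435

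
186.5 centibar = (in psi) 27.05. Check: 1 centibar = 1000 Pa, so 186.5 centibar = 186.5 * 1000 = 186500 Pa. 1 psi = 6894.7573 Pa, so 186500 Pa = 186500 / 6894.7573 = 27.049538 psi ≈ 27.05 psi (4 s.f.).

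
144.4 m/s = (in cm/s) 1.444e+04. Check: 1 cm/s = 0.01 m/s, so 144.4 m/s = 144.4 / 0.01 = 14440 cm/s ≈ 1.444e+04 cm/s (4 s.f.).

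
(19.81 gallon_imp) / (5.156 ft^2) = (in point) 1 gallon_imp = 0.00454609 m^3, so 19.81 gallon_imp = 19.81 * 0.00454609 = 0.090058043 m^3. 1 ft^2 = 0.09290304 m^2, so 5.156 ft^2 = 5.156 * 0.09290304 = 0.47900807 m^2. Combine: 0.090058043 m^3 / 0.47900807 m^2 = 0.18800945 m. 1 point = 0.00035277778 m, so 0.18800945 m = 0.18800945 / 0.00035277778 = 532.94016 point ≈ 532.9 point (4 s.f.). Final answer: 532.9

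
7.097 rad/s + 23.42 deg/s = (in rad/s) 7.506. Check: 7.097 rad/s is already in rad/s. 1 deg/s = 0.017453293 rad/s, so 23.42 deg/s = 23.42 * 0.017453293 = 0.40875611 rad/s. Sum: 7.097 + 0.40875611 = 7.5057561 rad/s. Result: 7.5057561 rad/s ≈ 7.506 rad/s (4 s.f.).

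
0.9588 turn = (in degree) 1 turn = 6.2831853 rad, so 0.9588 turn = 0.9588 * 6.2831853 = 6.0243181 rad. 1 degree = 0.017453293 rad, so 6.0243181 rad = 6.0243181 / 0.017453293 = 345.168 degree ≈ 345.2 degree (4 s.f.). Final answer: 345.2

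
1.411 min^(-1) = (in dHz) 0.2352. Check: 1 min^(-1) = 0.016666667 Hz, so 1.411 min^(-1) = 1.411 * 0.016666667 = 0.023516667 Hz. 1 dHz = 0.1 Hz, so 0.023516667 Hz = 0.023516667 / 0.1 = 0.23516667 dHz ≈ 0.2352 dHz (4 s.f.).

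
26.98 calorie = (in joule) 1 calorie = 4.184 J, so 26.98 calorie = 26.98 * 4.184 = 112.88432 J. 112.88432 J = 112.88432 joule ≈ 112.9 joule (4 s.f.). Final answer: 112.9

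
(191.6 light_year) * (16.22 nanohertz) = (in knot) 1 light_year = 9.4607305e+15 m, so 191.6 light_year = 191.6 * 9.4607305e+15 = 1.812676e+18 m. 1 nanohertz = 1e-09 Hz, so 16.22 nanohertz = 16.22 * 1e-09 = 1.622e-08 Hz. Combine: 1.812676e+18 m * 1.622e-08 Hz = 2.9401604e+10 m/s. 1 knot = 0.51444444 m/s, so 2.9401604e+10 m/s = 2.9401604e+10 / 0.51444444 = 5.7152146e+10 knot ≈ 5.715e+10 knot (4 s.f.). Final answer: 5.715e+10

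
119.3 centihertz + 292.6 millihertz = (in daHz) 1 centihertz = 0.01 Hz, so 119.3 centihertz = 119.3 * 0.01 = 1.193 Hz. 1 millihertz = 0.001 Hz, so 292.6 millihertz = 292.6 * 0.001 = 0.2926 Hz. Sum: 1.193 + 0.2926 = 1.4856 Hz. 1 daHz = 10 Hz, so 1.4856 Hz = 1.4856 / 10 = 0.14856 daHz ≈ 0.1486 daHz (4 s.f.). Final answer: 0.1486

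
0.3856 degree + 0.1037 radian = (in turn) 0.01758. Check: 1 degree = 0.017453293 rad, so 0.3856 degree = 0.3856 * 0.017453293 = 0.0067299896 rad. 0.1037 radian = 0.1037 rad. Sum: 0.0067299896 + 0.1037 = 0.11042999 rad. 1 turn = 6.2831853 rad, so 0.11042999 rad = 0.11042999 / 6.2831853 = 0.017575479 turn ≈ 0.01758 turn (4 s.f.).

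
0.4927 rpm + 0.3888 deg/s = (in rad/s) 0.05838. Check: 1 rpm = 0.10471976 rad/s, so 0.4927 rpm = 0.4927 * 0.10471976 = 0.051595423 rad/s. 1 deg/s = 0.017453293 rad/s, so 0.3888 deg/s = 0.3888 * 0.017453293 = 0.0067858401 rad/s. Sum: 0.051595423 + 0.0067858401 = 0.058381263 rad/s. Result: 0.058381263 rad/s ≈ 0.05838 rad/s (4 s.f.).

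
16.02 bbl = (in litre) 2547. Check: 1 bbl = 0.15898729 m^3, so 16.02 bbl = 16.02 * 0.15898729 = 2.5469765 m^3. 1 litre = 0.001 m^3, so 2.5469765 m^3 = 2.5469765 / 0.001 = 2546.9765 litre ≈ 2547 litre (4 s.f.).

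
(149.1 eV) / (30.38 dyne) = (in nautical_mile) 1 eV = 1.6021766e-19 J, so 149.1 eV = 149.1 * 1.6021766e-19 = 2.3888454e-17 J. 1 dyne = 1e-05 N, so 30.38 dyne = 30.38 * 1e-05 = 0.0003038 N. Combine: 2.3888454e-17 J / 0.0003038 N = 7.8632171e-14 m. 1 nautical_mile = 1852 m, so 7.8632171e-14 m = 7.8632171e-14 / 1852 = 4.2457976e-17 nautical_mile ≈ 4.246e-17 nautical_mile (4 s.f.). Final answer: 4.246e-17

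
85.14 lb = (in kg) 38.62. Check: 1 lb = 0.45359237 kg, so 85.14 lb = 85.14 * 0.45359237 = 38.618854 kg. Result: 38.618854 kg ≈ 38.62 kg (4 s.f.).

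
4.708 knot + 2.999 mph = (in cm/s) 1 knot = 0.51444444 m/s, so 4.708 knot = 4.708 * 0.51444444 = 2.4220044 m/s. 1 mph = 0.44704 m/s, so 2.999 mph = 2.999 * 0.44704 = 1.340673 m/s. Sum: 2.4220044 + 1.340673 = 3.7626774 m/s. 1 cm/s = 0.01 m/s, so 3.7626774 m/s = 3.7626774 / 0.01 = 376.26774 cm/s ≈ 376.3 cm/s (4 s.f.). Final answer: 376.3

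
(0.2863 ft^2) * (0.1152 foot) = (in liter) 1 ft^2 = 0.09290304 m^2, so 0.2863 ft^2 = 0.2863 * 0.09290304 = 0.02659814 m^2. 1 foot = 0.3048 m, so 0.1152 foot = 0.1152 * 0.3048 = 0.03511296 m. Combine: 0.02659814 m^2 * 0.03511296 m = 0.00093393944 m^3. 1 liter = 0.001 m^3, so 0.00093393944 m^3 = 0.00093393944 / 0.001 = 0.93393944 liter ≈ 0.9339 liter (4 s.f.). Final answer: 0.9339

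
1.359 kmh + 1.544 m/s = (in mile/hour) 1 kmh = 0.27777778 m/s, so 1.359 kmh = 1.359 * 0.27777778 = 0.3775 m/s. 1.544 m/s is already in m/s. Sum: 0.3775 + 1.544 = 1.9215 m/s. 1 mile/hour = 0.44704 m/s, so 1.9215 m/s = 1.9215 / 0.44704 = 4.2982731 mile/hour ≈ 4.298 mile/hour (4 s.f.). Final answer: 4.298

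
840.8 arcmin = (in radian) 1 arcmin = 0.00029088821 rad, so 840.8 arcmin = 840.8 * 0.00029088821 = 0.24457881 rad. 0.24457881 rad = 0.24457881 radian ≈ 0.2446 radian (4 s.f.). Final answer: 0.2446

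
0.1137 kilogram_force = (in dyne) 1 kilogram_force = 9.80665 N, so 0.1137 kilogram_force = 0.1137 * 9.80665 = 1.1150161 N. 1 dyne = 1e-05 N, so 1.1150161 N = 1.1150161 / 1e-05 = 111501.61 dyne ≈ 1.115e+05 dyne (4 s.f.). Final answer: 1.115e+05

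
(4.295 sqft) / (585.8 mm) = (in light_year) 1 sqft = 0.09290304 m^2, so 4.295 sqft = 4.295 * 0.09290304 = 0.39901856 m^2. 1 mm = 0.001 m, so 585.8 mm = 585.8 * 0.001 = 0.5858 m. Combine: 0.39901856 m^2 / 0.5858 m = 0.68115151 m. 1 light_year = 9.4607305e+15 m, so 0.68115151 m = 0.68115151 / 9.4607305e+15 = 7.1997772e-17 light_year ≈ 7.2e-17 light_year (4 s.f.). Final answer: 7.2e-17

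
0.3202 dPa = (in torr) 1 dPa = 0.1 Pa, so 0.3202 dPa = 0.3202 * 0.1 = 0.03202 Pa. 1 torr = 133.32237 Pa, so 0.03202 Pa = 0.03202 / 133.32237 = 0.00024016975 torr ≈ 0.0002402 torr (4 s.f.). Final answer: 0.0002402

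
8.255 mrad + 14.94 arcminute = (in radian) 0.0126. Check: 1 mrad = 0.001 rad, so 8.255 mrad = 8.255 * 0.001 = 0.008255 rad. 1 arcminute = 0.00029088821 rad, so 14.94 arcminute = 14.94 * 0.00029088821 = 0.0043458698 rad. Sum: 0.008255 + 0.0043458698 = 0.01260087 rad. 0.01260087 rad = 0.01260087 radian ≈ 0.0126 radian (4 s.f.).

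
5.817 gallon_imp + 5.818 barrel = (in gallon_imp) 1 gallon_imp = 0.00454609 m^3, so 5.817 gallon_imp = 5.817 * 0.00454609 = 0.026444606 m^3. 1 barrel = 0.15898729 m^3, so 5.818 barrel = 5.818 * 0.15898729 = 0.92498808 m^3. Sum: 0.026444606 + 0.92498808 = 0.95143269 m^3. 1 gallon_imp = 0.00454609 m^3, so 0.95143269 m^3 = 0.95143269 / 0.00454609 = 209.28593 gallon_imp ≈ 209.3 gallon_imp (4 s.f.). Final answer: 209.3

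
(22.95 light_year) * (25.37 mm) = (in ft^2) 1 light_year = 9.4607305e+15 m, so 22.95 light_year = 22.95 * 9.4607305e+15 = 2.1712376e+17 m. 1 mm = 0.001 m, so 25.37 mm = 25.37 * 0.001 = 0.02537 m. Combine: 2.1712376e+17 m * 0.02537 m = 5.5084299e+15 m^2. 1 ft^2 = 0.09290304 m^2, so 5.5084299e+15 m^2 = 5.5084299e+15 / 0.09290304 = 5.9292246e+16 ft^2 ≈ 5.929e+16 ft^2 (4 s.f.). Final answer: 5.929e+16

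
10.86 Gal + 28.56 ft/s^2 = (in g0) 0.8987. Check: 1 Gal = 0.01 m/s^2, so 10.86 Gal = 10.86 * 0.01 = 0.1086 m/s^2. 1 ft/s^2 = 0.3048 m/s^2, so 28.56 ft/s^2 = 28.56 * 0.3048 = 8.705088 m/s^2. Sum: 0.1086 + 8.705088 = 8.813688 m/s^2. 1 g0 = 9.80665 m/s^2, so 8.813688 m/s^2 = 8.813688 / 9.80665 = 0.89874605 g0 ≈ 0.8987 g0 (4 s.f.).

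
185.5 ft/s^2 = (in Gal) 5654. Check: 1 ft/s^2 = 0.3048 m/s^2, so 185.5 ft/s^2 = 185.5 * 0.3048 = 56.5404 m/s^2. 1 Gal = 0.01 m/s^2, so 56.5404 m/s^2 = 56.5404 / 0.01 = 5654.04 Gal ≈ 5654 Gal (4 s.f.).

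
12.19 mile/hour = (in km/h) 1 mile/hour = 0.44704 m/s, so 12.19 mile/hour = 12.19 * 0.44704 = 5.4494176 m/s. 1 km/h = 0.27777778 m/s, so 5.4494176 m/s = 5.4494176 / 0.27777778 = 19.617903 km/h ≈ 19.62 km/h (4 s.f.). Final answer: 19.62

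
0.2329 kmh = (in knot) 0.1258. Check: 1 kmh = 0.27777778 m/s, so 0.2329 kmh = 0.2329 * 0.27777778 = 0.064694444 m/s. 1 knot = 0.51444444 m/s, so 0.064694444 m/s = 0.064694444 / 0.51444444 = 0.12575594 knot ≈ 0.1258 knot (4 s.f.).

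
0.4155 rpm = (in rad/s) 1 rpm = 0.10471976 rad/s, so 0.4155 rpm = 0.4155 * 0.10471976 = 0.043511058 rad/s. Result: 0.043511058 rad/s ≈ 0.04351 rad/s (4 s.f.). Final answer: 0.04351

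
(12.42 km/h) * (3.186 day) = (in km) 949.7. Check: 1 km/h = 0.27777778 m/s, so 12.42 km/h = 12.42 * 0.27777778 = 3.45 m/s. 1 day = 86400 s, so 3.186 day = 3.186 * 86400 = 275270.4 s. Combine: 3.45 m/s * 275270.4 s = 949682.88 m. 1 km = 1000 m, so 949682.88 m = 949682.88 / 1000 = 949.68288 km ≈ 949.7 km (4 s.f.).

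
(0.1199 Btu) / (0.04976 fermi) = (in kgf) 2.592e+17. Check: 1 Btu = 1055.0559 J, so 0.1199 Btu = 0.1199 * 1055.0559 = 126.5012 J. 1 fermi = 1e-15 m, so 0.04976 fermi = 0.04976 * 1e-15 = 4.976e-17 m. Combine: 126.5012 J / 4.976e-17 m = 2.5422266e+18 N. 1 kgf = 9.80665 N, so 2.5422266e+18 N = 2.5422266e+18 / 9.80665 = 2.5923497e+17 kgf ≈ 2.592e+17 kgf (4 s.f.).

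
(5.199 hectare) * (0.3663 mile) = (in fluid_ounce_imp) 1.079e+12. Check: 1 hectare = 10000 m^2, so 5.199 hectare = 5.199 * 10000 = 51990 m^2. 1 mile = 1609.344 m, so 0.3663 mile = 0.3663 * 1609.344 = 589.50271 m. Combine: 51990 m^2 * 589.50271 m = 30648246 m^3. 1 fluid_ounce_imp = 2.8413063e-05 m^3, so 30648246 m^3 = 30648246 / 2.8413063e-05 = 1.0786675e+12 fluid_ounce_imp ≈ 1.079e+12 fluid_ounce_imp (4 s.f.).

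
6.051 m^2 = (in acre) 0.001495. Check: 1 acre = 4046.8564 m^2, so 6.051 m^2 = 6.051 / 4046.8564 = 0.0014952347 acre ≈ 0.001495 acre (4 s.f.).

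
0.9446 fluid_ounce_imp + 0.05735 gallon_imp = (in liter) 1 fluid_ounce_imp = 2.8413063e-05 m^3, so 0.9446 fluid_ounce_imp = 0.9446 * 2.8413063e-05 = 2.6838979e-05 m^3. 1 gallon_imp = 0.00454609 m^3, so 0.05735 gallon_imp = 0.05735 * 0.00454609 = 0.00026071826 m^3. Sum: 2.6838979e-05 + 0.00026071826 = 0.00028755724 m^3. 1 liter = 0.001 m^3, so 0.00028755724 m^3 = 0.00028755724 / 0.001 = 0.28755724 liter ≈ 0.2876 liter (4 s.f.). Final answer: 0.2876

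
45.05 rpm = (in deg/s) 1 rpm = 0.10471976 rad/s, so 45.05 rpm = 45.05 * 0.10471976 = 4.717625 rad/s. 1 deg/s = 0.017453293 rad/s, so 4.717625 rad/s = 4.717625 / 0.017453293 = 270.3 deg/s. Final answer: 270.3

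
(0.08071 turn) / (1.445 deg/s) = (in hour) 1 turn = 6.2831853 rad, so 0.08071 turn = 0.08071 * 6.2831853 = 0.50711589 rad. 1 deg/s = 0.017453293 rad/s, so 1.445 deg/s = 1.445 * 0.017453293 = 0.025220008 rad/s. Combine: 0.50711589 rad / 0.025220008 rad/s = 20.107682 s. 1 hour = 3600 s, so 20.107682 s = 20.107682 / 3600 = 0.0055854671 hour ≈ 0.005585 hour (4 s.f.). Final answer: 0.005585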